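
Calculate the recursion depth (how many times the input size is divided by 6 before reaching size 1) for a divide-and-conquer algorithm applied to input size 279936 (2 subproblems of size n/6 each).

For divide and conquer with division factor 6:

Problem sizes at each level:
Level 0: 279936
Level 1: 46656
Level 2: 7776
Level 3: 1296
Level 4: 216
Level 5: 36
Level 6: 6
Level 7: 1

The root is level 0 and the size-1 base case is level 7 (the tree spans levels 0 through 7, i.e. 8 levels counting the root), so the depth is the number of divisions: log_6(279936) = 7

The recursion tree depth is log_6(279936) = 7. At each level, the problem size is divided by 6, so it takes 7 divisions to reduce to a base case of size 1. The algorithm makes 2 recursive calls at each level.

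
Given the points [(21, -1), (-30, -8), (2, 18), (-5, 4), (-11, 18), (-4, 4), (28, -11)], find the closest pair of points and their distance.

Computing all pairwise distances among 7 points:

d((21, -1), (-30, -8)) = 51.4782
d((21, -1), (2, 18)) = 26.8701
d((21, -1), (-5, 4)) = 26.4764
d((21, -1), (-11, 18)) = 37.2156
d((21, -1), (-4, 4)) = 25.4951
d((21, -1), (28, -11)) = 12.2066
d((-30, -8), (2, 18)) = 41.2311
d((-30, -8), (-5, 4)) = 27.7308
d((-30, -8), (-11, 18)) = 32.2025
d((-30, -8), (-4, 4)) = 28.6356
d((-30, -8), (28, -11)) = 58.0775
d((2, 18), (-5, 4)) = 15.6525
d((2, 18), (-11, 18)) = 13.0
d((2, 18), (-4, 4)) = 15.2315
d((2, 18), (28, -11)) = 38.9487
d((-5, 4), (-11, 18)) = 15.2315
d((-5, 4), (-4, 4)) = 1.0 <-- minimum
d((-5, 4), (28, -11)) = 36.2491
d((-11, 18), (-4, 4)) = 15.6525
d((-11, 18), (28, -11)) = 48.6004
d((-4, 4), (28, -11)) = 35.3412

Closest pair: (-5, 4) and (-4, 4) with distance 1.0

The closest pair is (-5, 4) and (-4, 4) with Euclidean distance 1.0. For 7 points, brute-force pairwise comparison is shown above. For large n, the divide-and-conquer algorithm (sort by x, recurse on halves, check the dividing strip) achieves O(n log n).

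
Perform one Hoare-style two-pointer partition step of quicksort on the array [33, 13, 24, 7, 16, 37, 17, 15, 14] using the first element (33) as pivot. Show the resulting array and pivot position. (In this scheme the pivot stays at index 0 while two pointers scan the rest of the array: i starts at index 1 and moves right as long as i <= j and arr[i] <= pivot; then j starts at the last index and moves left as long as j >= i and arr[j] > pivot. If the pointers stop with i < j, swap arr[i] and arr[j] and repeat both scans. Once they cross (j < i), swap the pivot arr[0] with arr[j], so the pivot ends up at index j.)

Hoare-style two-pointer partition with pivot = 33:

Initial array: [33, 13, 24, 7, 16, 37, 17, 15, 14]

Pointers start at i = 1, j = 8.
i stops at index 5 (arr[5]=37 > 33), j stops at index 8 (arr[8]=14 <= 33): swap arr[5] and arr[8], array becomes [33, 13, 24, 7, 16, 14, 17, 15, 37]
i ends at 8, j ends at 7: the pointers have crossed (j < i), so scanning stops.

Swap pivot arr[0] with arr[7] to place pivot at position 7: [15, 13, 24, 7, 16, 14, 17, 33, 37]
Pivot position: 7

After partitioning with pivot 33, the array becomes [15, 13, 24, 7, 16, 14, 17, 33, 37]. The pivot is placed at index 7. All elements to the left of the pivot are <= 33, and all elements to the right are > 33.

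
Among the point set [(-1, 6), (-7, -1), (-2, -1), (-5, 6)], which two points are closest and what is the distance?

Computing all pairwise distances among 4 points:

d((-1, 6), (-7, -1)) = 9.2195
d((-1, 6), (-2, -1)) = 7.0711
d((-1, 6), (-5, 6)) = 4.0 <-- minimum
d((-7, -1), (-2, -1)) = 5.0
d((-7, -1), (-5, 6)) = 7.2801
d((-2, -1), (-5, 6)) = 7.6158

Closest pair: (-1, 6) and (-5, 6) with distance 4.0

The closest pair is (-1, 6) and (-5, 6) with Euclidean distance 4.0. For 4 points, brute-force pairwise comparison is shown above. For large n, the divide-and-conquer algorithm (sort by x, recurse on halves, check the dividing strip) achieves O(n log n).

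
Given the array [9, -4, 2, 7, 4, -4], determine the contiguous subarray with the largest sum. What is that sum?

Using Kadane's algorithm on [9, -4, 2, 7, 4, -4]:

Scanning through the array:
Position 1 (value -4): max_ending_here = 5, max_so_far = 9
Position 2 (value 2): max_ending_here = 7, max_so_far = 9
Position 3 (value 7): max_ending_here = 14, max_so_far = 14
Position 4 (value 4): max_ending_here = 18, max_so_far = 18
Position 5 (value -4): max_ending_here = 14, max_so_far = 18

Maximum subarray: [9, -4, 2, 7, 4]
Maximum sum: 18

The maximum subarray is [9, -4, 2, 7, 4] with sum 18. This subarray runs from index 0 to index 4.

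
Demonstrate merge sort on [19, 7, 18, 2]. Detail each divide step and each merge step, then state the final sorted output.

Merge sort trace:

Split: [19, 7, 18, 2] -> [19, 7] and [18, 2]
  Split: [19, 7] -> [19] and [7]
  Merge: [19] + [7] -> [7, 19]
  Split: [18, 2] -> [18] and [2]
  Merge: [18] + [2] -> [2, 18]
Merge: [7, 19] + [2, 18] -> [2, 7, 18, 19]

Final sorted array: [2, 7, 18, 19]

The merge sort proceeds by recursively splitting the array and merging sorted halves.
After all merges, the sorted array is [2, 7, 18, 19].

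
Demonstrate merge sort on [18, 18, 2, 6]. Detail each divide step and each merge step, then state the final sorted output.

Merge sort trace:

Split: [18, 18, 2, 6] -> [18, 18] and [2, 6]
  Split: [18, 18] -> [18] and [18]
  Merge: [18] + [18] -> [18, 18]
  Split: [2, 6] -> [2] and [6]
  Merge: [2] + [6] -> [2, 6]
Merge: [18, 18] + [2, 6] -> [2, 6, 18, 18]

Final sorted array: [2, 6, 18, 18]

The merge sort proceeds by recursively splitting the array and merging sorted halves.
After all merges, the sorted array is [2, 6, 18, 18].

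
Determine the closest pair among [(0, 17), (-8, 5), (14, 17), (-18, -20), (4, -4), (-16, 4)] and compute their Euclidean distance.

Computing all pairwise distances among 6 points:

d((0, 17), (-8, 5)) = 14.4222
d((0, 17), (14, 17)) = 14.0
d((0, 17), (-18, -20)) = 41.1461
d((0, 17), (4, -4)) = 21.3776
d((0, 17), (-16, 4)) = 20.6155
d((-8, 5), (14, 17)) = 25.0599
d((-8, 5), (-18, -20)) = 26.9258
d((-8, 5), (4, -4)) = 15.0
d((-8, 5), (-16, 4)) = 8.0623 <-- minimum
d((14, 17), (-18, -20)) = 48.9183
d((14, 17), (4, -4)) = 23.2594
d((14, 17), (-16, 4)) = 32.6956
d((-18, -20), (4, -4)) = 27.2029
d((-18, -20), (-16, 4)) = 24.0832
d((4, -4), (-16, 4)) = 21.5407

Closest pair: (-8, 5) and (-16, 4) with distance 8.0623

The closest pair is (-8, 5) and (-16, 4) with Euclidean distance 8.0623. For 6 points, brute-force pairwise comparison is shown above. For large n, the divide-and-conquer algorithm (sort by x, recurse on halves, check the dividing strip) achieves O(n log n).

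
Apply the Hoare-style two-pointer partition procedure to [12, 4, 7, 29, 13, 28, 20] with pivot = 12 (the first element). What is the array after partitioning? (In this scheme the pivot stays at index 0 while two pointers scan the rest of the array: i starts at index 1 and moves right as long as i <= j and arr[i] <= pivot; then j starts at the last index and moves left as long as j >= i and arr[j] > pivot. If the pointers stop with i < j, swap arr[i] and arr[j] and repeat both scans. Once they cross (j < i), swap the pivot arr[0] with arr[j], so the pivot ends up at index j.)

Hoare-style two-pointer partition with pivot = 12:

Initial array: [12, 4, 7, 29, 13, 28, 20]

Pointers start at i = 1, j = 6.
i ends at 3, j ends at 2: the pointers have crossed (j < i), so scanning stops.

Swap pivot arr[0] with arr[2] to place pivot at position 2: [7, 4, 12, 29, 13, 28, 20]
Pivot position: 2

After partitioning with pivot 12, the array becomes [7, 4, 12, 29, 13, 28, 20]. The pivot is placed at index 2. All elements to the left of the pivot are <= 12, and all elements to the right are > 12.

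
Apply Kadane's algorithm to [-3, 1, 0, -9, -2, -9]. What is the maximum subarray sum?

Using Kadane's algorithm on [-3, 1, 0, -9, -2, -9]:

Scanning through the array:
Position 1 (value 1): max_ending_here = 1, max_so_far = 1
Position 2 (value 0): max_ending_here = 1, max_so_far = 1
Position 3 (value -9): max_ending_here = -8, max_so_far = 1
Position 4 (value -2): max_ending_here = -2, max_so_far = 1
Position 5 (value -9): max_ending_here = -9, max_so_far = 1

Maximum subarray: [1]
Maximum sum: 1

The maximum subarray is [1] with sum 1. This subarray runs from index 1 to index 1.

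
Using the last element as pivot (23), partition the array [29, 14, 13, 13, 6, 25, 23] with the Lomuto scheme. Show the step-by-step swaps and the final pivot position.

Lomuto partition with pivot = 23:

Initial array: [29, 14, 13, 13, 6, 25, 23]

arr[0]=29 > 23: no swap
arr[1]=14 <= 23: swap with position 0, array becomes [14, 29, 13, 13, 6, 25, 23]
arr[2]=13 <= 23: swap with position 1, array becomes [14, 13, 29, 13, 6, 25, 23]
arr[3]=13 <= 23: swap with position 2, array becomes [14, 13, 13, 29, 6, 25, 23]
arr[4]=6 <= 23: swap with position 3, array becomes [14, 13, 13, 6, 29, 25, 23]
arr[5]=25 > 23: no swap

Place pivot at position 4: [14, 13, 13, 6, 23, 25, 29]
Pivot position: 4

After partitioning with pivot 23, the array becomes [14, 13, 13, 6, 23, 25, 29]. The pivot is placed at index 4. All elements to the left of the pivot are <= 23, and all elements to the right are > 23.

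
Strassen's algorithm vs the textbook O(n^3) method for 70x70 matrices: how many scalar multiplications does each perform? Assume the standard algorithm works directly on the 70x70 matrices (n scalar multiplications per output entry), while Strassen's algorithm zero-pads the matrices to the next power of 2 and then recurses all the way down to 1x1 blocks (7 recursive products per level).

Matrix multiplication for 70x70 matrices:

Strassen's algorithm requires power-of-2 dimensions. Pad 70x70 to 128x128 (next power of 2).

Standard algorithm: 70^3 = 343000 multiplications
Strassen's algorithm: 7^(log2(128)) = 7^7 = 823543 multiplications
Difference: 343000 - 823543 = -480543 (Strassen uses MORE here due to padding overhead — for small or just-over-power-of-2 n, padding can outweigh the per-level savings)

Standard: 343000 multiplications (70^3). Strassen: 823543 multiplications (7^7, after padding to 128x128). Strassen reduces 8 recursive multiplications to 7 at each level.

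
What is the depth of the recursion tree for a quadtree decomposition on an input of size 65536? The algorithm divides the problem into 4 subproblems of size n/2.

For divide and conquer with division factor 2:

Problem sizes at each level:
Level 0: 65536
Level 1: 32768
Level 2: 16384
Level 3: 8192
Level 4: 4096
Level 5: 2048
Level 6: 1024
Level 7: 512
Level 8: 256
Level 9: 128
Level 10: 64
Level 11: 32
Level 12: 16
Level 13: 8
Level 14: 4
Level 15: 2
Level 16: 1

The root is level 0 and the size-1 base case is level 16 (the tree spans levels 0 through 16, i.e. 17 levels counting the root), so the depth is the number of divisions: log_2(65536) = 16

The recursion tree depth is log_2(65536) = 16. At each level, the problem size is divided by 2, so it takes 16 divisions to reduce to a base case of size 1. The algorithm makes 4 recursive calls at each level.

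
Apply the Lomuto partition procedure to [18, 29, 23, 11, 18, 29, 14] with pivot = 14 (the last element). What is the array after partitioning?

Lomuto partition with pivot = 14:

Initial array: [18, 29, 23, 11, 18, 29, 14]

arr[0]=18 > 14: no swap
arr[1]=29 > 14: no swap
arr[2]=23 > 14: no swap
arr[3]=11 <= 14: swap with position 0, array becomes [11, 29, 23, 18, 18, 29, 14]
arr[4]=18 > 14: no swap
arr[5]=29 > 14: no swap

Place pivot at position 1: [11, 14, 23, 18, 18, 29, 29]
Pivot position: 1

After partitioning with pivot 14, the array becomes [11, 14, 23, 18, 18, 29, 29]. The pivot is placed at index 1. All elements to the left of the pivot are <= 14, and all elements to the right are > 14.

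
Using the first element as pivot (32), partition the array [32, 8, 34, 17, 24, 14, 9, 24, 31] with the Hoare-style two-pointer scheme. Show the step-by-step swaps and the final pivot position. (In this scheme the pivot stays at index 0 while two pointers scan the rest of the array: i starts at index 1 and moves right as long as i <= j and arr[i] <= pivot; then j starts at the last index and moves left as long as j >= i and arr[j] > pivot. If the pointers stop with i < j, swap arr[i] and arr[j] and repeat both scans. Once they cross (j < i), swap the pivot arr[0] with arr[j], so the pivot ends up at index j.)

Hoare-style two-pointer partition with pivot = 32:

Initial array: [32, 8, 34, 17, 24, 14, 9, 24, 31]

Pointers start at i = 1, j = 8.
i stops at index 2 (arr[2]=34 > 32), j stops at index 8 (arr[8]=31 <= 32): swap arr[2] and arr[8], array becomes [32, 8, 31, 17, 24, 14, 9, 24, 34]
i ends at 8, j ends at 7: the pointers have crossed (j < i), so scanning stops.

Swap pivot arr[0] with arr[7] to place pivot at position 7: [24, 8, 31, 17, 24, 14, 9, 32, 34]
Pivot position: 7

After partitioning with pivot 32, the array becomes [24, 8, 31, 17, 24, 14, 9, 32, 34]. The pivot is placed at index 7. All elements to the left of the pivot are <= 32, and all elements to the right are > 32.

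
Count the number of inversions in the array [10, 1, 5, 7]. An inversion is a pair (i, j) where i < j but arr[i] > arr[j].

Finding inversions in [10, 1, 5, 7]:

(0, 1): arr[0]=10 > arr[1]=1
(0, 2): arr[0]=10 > arr[2]=5
(0, 3): arr[0]=10 > arr[3]=7

Total inversions: 3

The array has 3 inversion(s): (0,1), (0,2), (0,3). Each pair (i,j) satisfies i < j and arr[i] > arr[j].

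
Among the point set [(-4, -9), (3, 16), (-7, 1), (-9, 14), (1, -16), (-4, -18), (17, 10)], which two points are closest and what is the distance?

Computing all pairwise distances among 7 points:

d((-4, -9), (3, 16)) = 25.9615
d((-4, -9), (-7, 1)) = 10.4403
d((-4, -9), (-9, 14)) = 23.5372
d((-4, -9), (1, -16)) = 8.6023
d((-4, -9), (-4, -18)) = 9.0
d((-4, -9), (17, 10)) = 28.3196
d((3, 16), (-7, 1)) = 18.0278
d((3, 16), (-9, 14)) = 12.1655
d((3, 16), (1, -16)) = 32.0624
d((3, 16), (-4, -18)) = 34.7131
d((3, 16), (17, 10)) = 15.2315
d((-7, 1), (-9, 14)) = 13.1529
d((-7, 1), (1, -16)) = 18.7883
d((-7, 1), (-4, -18)) = 19.2354
d((-7, 1), (17, 10)) = 25.632
d((-9, 14), (1, -16)) = 31.6228
d((-9, 14), (-4, -18)) = 32.3883
d((-9, 14), (17, 10)) = 26.3059
d((1, -16), (-4, -18)) = 5.3852 <-- minimum
d((1, -16), (17, 10)) = 30.5287
d((-4, -18), (17, 10)) = 35.0

Closest pair: (1, -16) and (-4, -18) with distance 5.3852

The closest pair is (1, -16) and (-4, -18) with Euclidean distance 5.3852. For 7 points, brute-force pairwise comparison is shown above. For large n, the divide-and-conquer algorithm (sort by x, recurse on halves, check the dividing strip) achieves O(n log n).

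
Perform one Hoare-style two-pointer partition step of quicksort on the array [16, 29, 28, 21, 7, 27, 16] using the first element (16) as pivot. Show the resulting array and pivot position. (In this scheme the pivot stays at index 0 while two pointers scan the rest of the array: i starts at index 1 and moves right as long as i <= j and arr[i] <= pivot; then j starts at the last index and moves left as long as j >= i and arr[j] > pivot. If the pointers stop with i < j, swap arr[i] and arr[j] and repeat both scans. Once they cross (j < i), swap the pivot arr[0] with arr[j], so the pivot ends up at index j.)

Hoare-style two-pointer partition with pivot = 16:

Initial array: [16, 29, 28, 21, 7, 27, 16]

Pointers start at i = 1, j = 6.
i stops at index 1 (arr[1]=29 > 16), j stops at index 6 (arr[6]=16 <= 16): swap arr[1] and arr[6], array becomes [16, 16, 28, 21, 7, 27, 29]
i stops at index 2 (arr[2]=28 > 16), j stops at index 4 (arr[4]=7 <= 16): swap arr[2] and arr[4], array becomes [16, 16, 7, 21, 28, 27, 29]
i ends at 3, j ends at 2: the pointers have crossed (j < i), so scanning stops.

Swap pivot arr[0] with arr[2] to place pivot at position 2: [7, 16, 16, 21, 28, 27, 29]
Pivot position: 2

After partitioning with pivot 16, the array becomes [7, 16, 16, 21, 28, 27, 29]. The pivot is placed at index 2. All elements to the left of the pivot are <= 16, and all elements to the right are > 16.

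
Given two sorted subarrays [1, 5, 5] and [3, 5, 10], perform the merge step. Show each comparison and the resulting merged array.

Merging process:

Compare 1 vs 3: take 1 from left. Merged: [1]
Compare 5 vs 3: take 3 from right. Merged: [1, 3]
Compare 5 vs 5: take 5 from left. Merged: [1, 3, 5]
Compare 5 vs 5: take 5 from left. Merged: [1, 3, 5, 5]
Append remaining from right: [5, 10]. Merged: [1, 3, 5, 5, 5, 10]

Final merged array: [1, 3, 5, 5, 5, 10]
Total comparisons: 4

The merged array is [1, 3, 5, 5, 5, 10], requiring 4 comparisons. The merge step runs in O(n) time where n is the total number of elements.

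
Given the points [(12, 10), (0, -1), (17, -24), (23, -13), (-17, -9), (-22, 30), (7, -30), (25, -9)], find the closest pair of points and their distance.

Computing all pairwise distances among 8 points:

d((12, 10), (0, -1)) = 16.2788
d((12, 10), (17, -24)) = 34.3657
d((12, 10), (23, -13)) = 25.4951
d((12, 10), (-17, -9)) = 34.6699
d((12, 10), (-22, 30)) = 39.4462
d((12, 10), (7, -30)) = 40.3113
d((12, 10), (25, -9)) = 23.0217
d((0, -1), (17, -24)) = 28.6007
d((0, -1), (23, -13)) = 25.9422
d((0, -1), (-17, -9)) = 18.7883
d((0, -1), (-22, 30)) = 38.0132
d((0, -1), (7, -30)) = 29.8329
d((0, -1), (25, -9)) = 26.2488
d((17, -24), (23, -13)) = 12.53
d((17, -24), (-17, -9)) = 37.1618
d((17, -24), (-22, 30)) = 66.6108
d((17, -24), (7, -30)) = 11.6619
d((17, -24), (25, -9)) = 17.0
d((23, -13), (-17, -9)) = 40.1995
d((23, -13), (-22, 30)) = 62.2415
d((23, -13), (7, -30)) = 23.3452
d((23, -13), (25, -9)) = 4.4721 <-- minimum
d((-17, -9), (-22, 30)) = 39.3192
d((-17, -9), (7, -30)) = 31.8904
d((-17, -9), (25, -9)) = 42.0
d((-22, 30), (7, -30)) = 66.6408
d((-22, 30), (25, -9)) = 61.0737
d((7, -30), (25, -9)) = 27.6586

Closest pair: (23, -13) and (25, -9) with distance 4.4721

The closest pair is (23, -13) and (25, -9) with Euclidean distance 4.4721. For 8 points, brute-force pairwise comparison is shown above. For large n, the divide-and-conquer algorithm (sort by x, recurse on halves, check the dividing strip) achieves O(n log n).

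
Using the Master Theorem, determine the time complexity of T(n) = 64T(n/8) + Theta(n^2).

Master Theorem for T(n) = 64T(n/8) + O(n^2):

a = 64, b = 8, c = 2
log_b(a) = log_8(64) = 2.0000

Case 2: c = 2 = log_8(64) = 2.0000
T(n) = O(n^2 log n) = O(n^2 log n)

For T(n) = 64T(n/8) + O(n^2): log_8(64) = 2.0000. This is Case 2 of the Master Theorem (c = log_b(a), equal work at all levels), giving O(n^2 log n).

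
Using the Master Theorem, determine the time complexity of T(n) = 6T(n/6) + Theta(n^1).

Master Theorem for T(n) = 6T(n/6) + O(n^1):

a = 6, b = 6, c = 1
log_b(a) = log_6(6) = 1.0000

Case 2: c = 1 = log_6(6) = 1.0000
T(n) = O(n^1 log n) = O(n log n)

For T(n) = 6T(n/6) + O(n^1): log_6(6) = 1.0000. This is Case 2 of the Master Theorem (c = log_b(a), equal work at all levels), giving O(n log n).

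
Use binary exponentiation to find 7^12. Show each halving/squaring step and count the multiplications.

Computing 7^12 by squaring (build up from 7^1; each line after the first costs one multiplication):

7^1 = 7
7^2 = (7^1)^2 = 7^2 = 49
7^3 = 7 * 7^2 = 7 * 49 = 343
7^6 = (7^3)^2 = 343^2 = 117649
7^12 = (7^6)^2 = 117649^2 = 13841287201

Result: 13841287201
Multiplications needed: 4 (4 lines after 7^1)

7^12 = 13841287201. Using exponentiation by squaring, this requires 4 multiplications. The key idea: if the exponent is even, square the half-power; if odd, multiply by the base once.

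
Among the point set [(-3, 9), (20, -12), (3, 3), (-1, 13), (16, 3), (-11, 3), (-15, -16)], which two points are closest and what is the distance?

Computing all pairwise distances among 7 points:

d((-3, 9), (20, -12)) = 31.1448
d((-3, 9), (3, 3)) = 8.4853
d((-3, 9), (-1, 13)) = 4.4721 <-- minimum
d((-3, 9), (16, 3)) = 19.9249
d((-3, 9), (-11, 3)) = 10.0
d((-3, 9), (-15, -16)) = 27.7308
d((20, -12), (3, 3)) = 22.6716
d((20, -12), (-1, 13)) = 32.6497
d((20, -12), (16, 3)) = 15.5242
d((20, -12), (-11, 3)) = 34.4384
d((20, -12), (-15, -16)) = 35.2278
d((3, 3), (-1, 13)) = 10.7703
d((3, 3), (16, 3)) = 13.0
d((3, 3), (-11, 3)) = 14.0
d((3, 3), (-15, -16)) = 26.1725
d((-1, 13), (16, 3)) = 19.7231
d((-1, 13), (-11, 3)) = 14.1421
d((-1, 13), (-15, -16)) = 32.2025
d((16, 3), (-11, 3)) = 27.0
d((16, 3), (-15, -16)) = 36.3593
d((-11, 3), (-15, -16)) = 19.4165

Closest pair: (-3, 9) and (-1, 13) with distance 4.4721

The closest pair is (-3, 9) and (-1, 13) with Euclidean distance 4.4721. For 7 points, brute-force pairwise comparison is shown above. For large n, the divide-and-conquer algorithm (sort by x, recurse on halves, check the dividing strip) achieves O(n log n).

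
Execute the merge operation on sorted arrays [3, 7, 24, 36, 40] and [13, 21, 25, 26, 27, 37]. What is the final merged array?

Merging process:

Compare 3 vs 13: take 3 from left. Merged: [3]
Compare 7 vs 13: take 7 from left. Merged: [3, 7]
Compare 24 vs 13: take 13 from right. Merged: [3, 7, 13]
Compare 24 vs 21: take 21 from right. Merged: [3, 7, 13, 21]
Compare 24 vs 25: take 24 from left. Merged: [3, 7, 13, 21, 24]
Compare 36 vs 25: take 25 from right. Merged: [3, 7, 13, 21, 24, 25]
Compare 36 vs 26: take 26 from right. Merged: [3, 7, 13, 21, 24, 25, 26]
Compare 36 vs 27: take 27 from right. Merged: [3, 7, 13, 21, 24, 25, 26, 27]
Compare 36 vs 37: take 36 from left. Merged: [3, 7, 13, 21, 24, 25, 26, 27, 36]
Compare 40 vs 37: take 37 from right. Merged: [3, 7, 13, 21, 24, 25, 26, 27, 36, 37]
Append remaining from left: [40]. Merged: [3, 7, 13, 21, 24, 25, 26, 27, 36, 37, 40]

Final merged array: [3, 7, 13, 21, 24, 25, 26, 27, 36, 37, 40]
Total comparisons: 10

The merged array is [3, 7, 13, 21, 24, 25, 26, 27, 36, 37, 40], requiring 10 comparisons. The merge step runs in O(n) time where n is the total number of elements.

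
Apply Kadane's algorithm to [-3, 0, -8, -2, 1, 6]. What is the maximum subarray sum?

Using Kadane's algorithm on [-3, 0, -8, -2, 1, 6]:

Scanning through the array:
Position 1 (value 0): max_ending_here = 0, max_so_far = 0
Position 2 (value -8): max_ending_here = -8, max_so_far = 0
Position 3 (value -2): max_ending_here = -2, max_so_far = 0
Position 4 (value 1): max_ending_here = 1, max_so_far = 1
Position 5 (value 6): max_ending_here = 7, max_so_far = 7

Maximum subarray: [1, 6]
Maximum sum: 7

The maximum subarray is [1, 6] with sum 7. This subarray runs from index 4 to index 5.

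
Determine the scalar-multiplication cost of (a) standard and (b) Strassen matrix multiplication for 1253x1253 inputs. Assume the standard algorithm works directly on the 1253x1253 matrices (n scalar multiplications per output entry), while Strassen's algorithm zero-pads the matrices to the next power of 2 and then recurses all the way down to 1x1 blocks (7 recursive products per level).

Matrix multiplication for 1253x1253 matrices:

Strassen's algorithm requires power-of-2 dimensions. Pad 1253x1253 to 2048x2048 (next power of 2).

Standard algorithm: 1253^3 = 1967221277 multiplications
Strassen's algorithm: 7^(log2(2048)) = 7^11 = 1977326743 multiplications
Difference: 1967221277 - 1977326743 = -10105466 (Strassen uses MORE here due to padding overhead — for small or just-over-power-of-2 n, padding can outweigh the per-level savings)

Standard: 1967221277 multiplications (1253^3). Strassen: 1977326743 multiplications (7^11, after padding to 2048x2048). Strassen reduces 8 recursive multiplications to 7 at each level.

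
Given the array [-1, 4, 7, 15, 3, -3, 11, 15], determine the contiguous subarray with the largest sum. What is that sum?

Using Kadane's algorithm on [-1, 4, 7, 15, 3, -3, 11, 15]:

Scanning through the array:
Position 1 (value 4): max_ending_here = 4, max_so_far = 4
Position 2 (value 7): max_ending_here = 11, max_so_far = 11
Position 3 (value 15): max_ending_here = 26, max_so_far = 26
Position 4 (value 3): max_ending_here = 29, max_so_far = 29
Position 5 (value -3): max_ending_here = 26, max_so_far = 29
Position 6 (value 11): max_ending_here = 37, max_so_far = 37
Position 7 (value 15): max_ending_here = 52, max_so_far = 52

Maximum subarray: [4, 7, 15, 3, -3, 11, 15]
Maximum sum: 52

The maximum subarray is [4, 7, 15, 3, -3, 11, 15] with sum 52. This subarray runs from index 1 to index 7.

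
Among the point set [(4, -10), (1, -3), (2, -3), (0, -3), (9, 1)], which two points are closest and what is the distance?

Computing all pairwise distances among 5 points:

d((4, -10), (1, -3)) = 7.6158
d((4, -10), (2, -3)) = 7.2801
d((4, -10), (0, -3)) = 8.0623
d((4, -10), (9, 1)) = 12.083
d((1, -3), (2, -3)) = 1.0 <-- minimum
d((1, -3), (0, -3)) = 1.0 <-- minimum
d((1, -3), (9, 1)) = 8.9443
d((2, -3), (0, -3)) = 2.0
d((2, -3), (9, 1)) = 8.0623
d((0, -3), (9, 1)) = 9.8489

Minimum distance: 1.0 (tie among 2 pairs: (1, -3) and (2, -3); (1, -3) and (0, -3))

The minimum Euclidean distance is 1.0. There is a tie: 2 pairs achieve this minimum — (1, -3) and (2, -3); (1, -3) and (0, -3). Any of these is a valid closest pair. For 5 points, brute-force pairwise comparison is shown above. For large n, the divide-and-conquer algorithm (sort by x, recurse on halves, check the dividing strip) achieves O(n log n).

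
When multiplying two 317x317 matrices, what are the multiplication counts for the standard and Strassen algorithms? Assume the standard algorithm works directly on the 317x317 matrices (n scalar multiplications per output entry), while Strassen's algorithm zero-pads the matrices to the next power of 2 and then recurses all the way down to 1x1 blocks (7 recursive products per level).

Matrix multiplication for 317x317 matrices:

Strassen's algorithm requires power-of-2 dimensions. Pad 317x317 to 512x512 (next power of 2).

Standard algorithm: 317^3 = 31855013 multiplications
Strassen's algorithm: 7^(log2(512)) = 7^9 = 40353607 multiplications
Difference: 31855013 - 40353607 = -8498594 (Strassen uses MORE here due to padding overhead — for small or just-over-power-of-2 n, padding can outweigh the per-level savings)

Standard: 31855013 multiplications (317^3). Strassen: 40353607 multiplications (7^9, after padding to 512x512). Strassen reduces 8 recursive multiplications to 7 at each level.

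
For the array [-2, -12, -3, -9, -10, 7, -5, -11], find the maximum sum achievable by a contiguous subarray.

Using Kadane's algorithm on [-2, -12, -3, -9, -10, 7, -5, -11]:

Scanning through the array:
Position 1 (value -12): max_ending_here = -12, max_so_far = -2
Position 2 (value -3): max_ending_here = -3, max_so_far = -2
Position 3 (value -9): max_ending_here = -9, max_so_far = -2
Position 4 (value -10): max_ending_here = -10, max_so_far = -2
Position 5 (value 7): max_ending_here = 7, max_so_far = 7
Position 6 (value -5): max_ending_here = 2, max_so_far = 7
Position 7 (value -11): max_ending_here = -9, max_so_far = 7

Maximum subarray: [7]
Maximum sum: 7

The maximum subarray is [7] with sum 7. This subarray runs from index 5 to index 5.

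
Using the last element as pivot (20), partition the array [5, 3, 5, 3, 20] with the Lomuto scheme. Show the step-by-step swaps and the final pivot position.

Lomuto partition with pivot = 20:

Initial array: [5, 3, 5, 3, 20]

arr[0]=5 <= 20: swap with position 0, array becomes [5, 3, 5, 3, 20]
arr[1]=3 <= 20: swap with position 1, array becomes [5, 3, 5, 3, 20]
arr[2]=5 <= 20: swap with position 2, array becomes [5, 3, 5, 3, 20]
arr[3]=3 <= 20: swap with position 3, array becomes [5, 3, 5, 3, 20]

Place pivot at position 4: [5, 3, 5, 3, 20]
Pivot position: 4

After partitioning with pivot 20, the array becomes [5, 3, 5, 3, 20]. The pivot is placed at index 4. All elements to the left of the pivot are <= 20, and all elements to the right are > 20.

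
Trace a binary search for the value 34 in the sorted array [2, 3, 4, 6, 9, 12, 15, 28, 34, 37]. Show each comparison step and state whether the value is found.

Binary search for 34 in [2, 3, 4, 6, 9, 12, 15, 28, 34, 37]:

lo=0, hi=9, mid=4, arr[mid]=9 -> 9 < 34, search right half
lo=5, hi=9, mid=7, arr[mid]=28 -> 28 < 34, search right half
lo=8, hi=9, mid=8, arr[mid]=34 -> Found target at index 8!

Binary search finds 34 at index 8 after 3 comparisons. The search repeatedly halves the search space by comparing with the middle element.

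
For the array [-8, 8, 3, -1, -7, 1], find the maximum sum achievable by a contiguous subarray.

Using Kadane's algorithm on [-8, 8, 3, -1, -7, 1]:

Scanning through the array:
Position 1 (value 8): max_ending_here = 8, max_so_far = 8
Position 2 (value 3): max_ending_here = 11, max_so_far = 11
Position 3 (value -1): max_ending_here = 10, max_so_far = 11
Position 4 (value -7): max_ending_here = 3, max_so_far = 11
Position 5 (value 1): max_ending_here = 4, max_so_far = 11

Maximum subarray: [8, 3]
Maximum sum: 11

The maximum subarray is [8, 3] with sum 11. This subarray runs from index 1 to index 2.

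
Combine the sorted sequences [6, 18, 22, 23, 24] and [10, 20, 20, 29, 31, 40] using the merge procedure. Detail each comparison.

Merging process:

Compare 6 vs 10: take 6 from left. Merged: [6]
Compare 18 vs 10: take 10 from right. Merged: [6, 10]
Compare 18 vs 20: take 18 from left. Merged: [6, 10, 18]
Compare 22 vs 20: take 20 from right. Merged: [6, 10, 18, 20]
Compare 22 vs 20: take 20 from right. Merged: [6, 10, 18, 20, 20]
Compare 22 vs 29: take 22 from left. Merged: [6, 10, 18, 20, 20, 22]
Compare 23 vs 29: take 23 from left. Merged: [6, 10, 18, 20, 20, 22, 23]
Compare 24 vs 29: take 24 from left. Merged: [6, 10, 18, 20, 20, 22, 23, 24]
Append remaining from right: [29, 31, 40]. Merged: [6, 10, 18, 20, 20, 22, 23, 24, 29, 31, 40]

Final merged array: [6, 10, 18, 20, 20, 22, 23, 24, 29, 31, 40]
Total comparisons: 8

The merged array is [6, 10, 18, 20, 20, 22, 23, 24, 29, 31, 40], requiring 8 comparisons. The merge step runs in O(n) time where n is the total number of elements.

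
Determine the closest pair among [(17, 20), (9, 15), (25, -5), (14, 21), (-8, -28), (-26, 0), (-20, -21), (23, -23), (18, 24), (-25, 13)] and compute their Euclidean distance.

Computing all pairwise distances among 10 points:

d((17, 20), (9, 15)) = 9.434
d((17, 20), (25, -5)) = 26.2488
d((17, 20), (14, 21)) = 3.1623 <-- minimum
d((17, 20), (-8, -28)) = 54.1202
d((17, 20), (-26, 0)) = 47.4236
d((17, 20), (-20, -21)) = 55.2268
d((17, 20), (23, -23)) = 43.4166
d((17, 20), (18, 24)) = 4.1231
d((17, 20), (-25, 13)) = 42.5793
d((9, 15), (25, -5)) = 25.6125
d((9, 15), (14, 21)) = 7.8102
d((9, 15), (-8, -28)) = 46.2385
d((9, 15), (-26, 0)) = 38.0789
d((9, 15), (-20, -21)) = 46.2277
d((9, 15), (23, -23)) = 40.4969
d((9, 15), (18, 24)) = 12.7279
d((9, 15), (-25, 13)) = 34.0588
d((25, -5), (14, 21)) = 28.2312
d((25, -5), (-8, -28)) = 40.2244
d((25, -5), (-26, 0)) = 51.2445
d((25, -5), (-20, -21)) = 47.7598
d((25, -5), (23, -23)) = 18.1108
d((25, -5), (18, 24)) = 29.8329
d((25, -5), (-25, 13)) = 53.1413
d((14, 21), (-8, -28)) = 53.7122
d((14, 21), (-26, 0)) = 45.1774
d((14, 21), (-20, -21)) = 54.037
d((14, 21), (23, -23)) = 44.911
d((14, 21), (18, 24)) = 5.0
d((14, 21), (-25, 13)) = 39.8121
d((-8, -28), (-26, 0)) = 33.2866
d((-8, -28), (-20, -21)) = 13.8924
d((-8, -28), (23, -23)) = 31.4006
d((-8, -28), (18, 24)) = 58.1378
d((-8, -28), (-25, 13)) = 44.3847
d((-26, 0), (-20, -21)) = 21.8403
d((-26, 0), (23, -23)) = 54.1295
d((-26, 0), (18, 24)) = 50.1199
d((-26, 0), (-25, 13)) = 13.0384
d((-20, -21), (23, -23)) = 43.0465
d((-20, -21), (18, 24)) = 58.8982
d((-20, -21), (-25, 13)) = 34.3657
d((23, -23), (18, 24)) = 47.2652
d((23, -23), (-25, 13)) = 60.0
d((18, 24), (-25, 13)) = 44.3847

Closest pair: (17, 20) and (14, 21) with distance 3.1623

The closest pair is (17, 20) and (14, 21) with Euclidean distance 3.1623. For 10 points, brute-force pairwise comparison is shown above. For large n, the divide-and-conquer algorithm (sort by x, recurse on halves, check the dividing strip) achieves O(n log n).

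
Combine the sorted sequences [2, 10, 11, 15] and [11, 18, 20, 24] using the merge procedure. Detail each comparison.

Merging process:

Compare 2 vs 11: take 2 from left. Merged: [2]
Compare 10 vs 11: take 10 from left. Merged: [2, 10]
Compare 11 vs 11: take 11 from left. Merged: [2, 10, 11]
Compare 15 vs 11: take 11 from right. Merged: [2, 10, 11, 11]
Compare 15 vs 18: take 15 from left. Merged: [2, 10, 11, 11, 15]
Append remaining from right: [18, 20, 24]. Merged: [2, 10, 11, 11, 15, 18, 20, 24]

Final merged array: [2, 10, 11, 11, 15, 18, 20, 24]
Total comparisons: 5

The merged array is [2, 10, 11, 11, 15, 18, 20, 24], requiring 5 comparisons. The merge step runs in O(n) time where n is the total number of elements.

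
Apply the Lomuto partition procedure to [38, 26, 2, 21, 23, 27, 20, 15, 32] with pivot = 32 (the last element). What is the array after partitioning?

Lomuto partition with pivot = 32:

Initial array: [38, 26, 2, 21, 23, 27, 20, 15, 32]

arr[0]=38 > 32: no swap
arr[1]=26 <= 32: swap with position 0, array becomes [26, 38, 2, 21, 23, 27, 20, 15, 32]
arr[2]=2 <= 32: swap with position 1, array becomes [26, 2, 38, 21, 23, 27, 20, 15, 32]
arr[3]=21 <= 32: swap with position 2, array becomes [26, 2, 21, 38, 23, 27, 20, 15, 32]
arr[4]=23 <= 32: swap with position 3, array becomes [26, 2, 21, 23, 38, 27, 20, 15, 32]
arr[5]=27 <= 32: swap with position 4, array becomes [26, 2, 21, 23, 27, 38, 20, 15, 32]
arr[6]=20 <= 32: swap with position 5, array becomes [26, 2, 21, 23, 27, 20, 38, 15, 32]
arr[7]=15 <= 32: swap with position 6, array becomes [26, 2, 21, 23, 27, 20, 15, 38, 32]

Place pivot at position 7: [26, 2, 21, 23, 27, 20, 15, 32, 38]
Pivot position: 7

After partitioning with pivot 32, the array becomes [26, 2, 21, 23, 27, 20, 15, 32, 38]. The pivot is placed at index 7. All elements to the left of the pivot are <= 32, and all elements to the right are > 32.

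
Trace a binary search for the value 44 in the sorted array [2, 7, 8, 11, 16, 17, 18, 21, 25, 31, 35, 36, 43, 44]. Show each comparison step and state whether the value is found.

Binary search for 44 in [2, 7, 8, 11, 16, 17, 18, 21, 25, 31, 35, 36, 43, 44]:

lo=0, hi=13, mid=6, arr[mid]=18 -> 18 < 44, search right half
lo=7, hi=13, mid=10, arr[mid]=35 -> 35 < 44, search right half
lo=11, hi=13, mid=12, arr[mid]=43 -> 43 < 44, search right half
lo=13, hi=13, mid=13, arr[mid]=44 -> Found target at index 13!

Binary search finds 44 at index 13 after 4 comparisons. The search repeatedly halves the search space by comparing with the middle element.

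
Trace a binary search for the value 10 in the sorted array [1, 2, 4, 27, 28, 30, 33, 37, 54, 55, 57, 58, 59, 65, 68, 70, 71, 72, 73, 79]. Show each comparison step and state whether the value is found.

Binary search for 10 in [1, 2, 4, 27, 28, 30, 33, 37, 54, 55, 57, 58, 59, 65, 68, 70, 71, 72, 73, 79]:

lo=0, hi=19, mid=9, arr[mid]=55 -> 55 > 10, search left half
lo=0, hi=8, mid=4, arr[mid]=28 -> 28 > 10, search left half
lo=0, hi=3, mid=1, arr[mid]=2 -> 2 < 10, search right half
lo=2, hi=3, mid=2, arr[mid]=4 -> 4 < 10, search right half
lo=3, hi=3, mid=3, arr[mid]=27 -> 27 > 10, search left half
lo=3 > hi=2, target 10 not found

Binary search determines that 10 is not in the array after 5 comparisons. The search space was exhausted without finding the target.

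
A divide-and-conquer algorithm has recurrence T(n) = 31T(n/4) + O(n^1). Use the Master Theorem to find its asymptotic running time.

Master Theorem for T(n) = 31T(n/4) + O(n^1):

a = 31, b = 4, c = 1
log_b(a) = log_4(31) = 2.4771

Case 1: c = 1 < log_4(31) = 2.4771
T(n) = O(n^(log_4 31))

For T(n) = 31T(n/4) + O(n^1): log_4(31) = 2.4771. This is Case 1 of the Master Theorem (c < log_b(a), work dominated by leaves), giving O(n^(log_4 31)).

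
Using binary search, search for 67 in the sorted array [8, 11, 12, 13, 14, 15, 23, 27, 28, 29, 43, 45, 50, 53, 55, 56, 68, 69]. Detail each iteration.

Binary search for 67 in [8, 11, 12, 13, 14, 15, 23, 27, 28, 29, 43, 45, 50, 53, 55, 56, 68, 69]:

lo=0, hi=17, mid=8, arr[mid]=28 -> 28 < 67, search right half
lo=9, hi=17, mid=13, arr[mid]=53 -> 53 < 67, search right half
lo=14, hi=17, mid=15, arr[mid]=56 -> 56 < 67, search right half
lo=16, hi=17, mid=16, arr[mid]=68 -> 68 > 67, search left half
lo=16 > hi=15, target 67 not found

Binary search determines that 67 is not in the array after 4 comparisons. The search space was exhausted without finding the target.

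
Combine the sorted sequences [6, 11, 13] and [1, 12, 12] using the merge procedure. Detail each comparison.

Merging process:

Compare 6 vs 1: take 1 from right. Merged: [1]
Compare 6 vs 12: take 6 from left. Merged: [1, 6]
Compare 11 vs 12: take 11 from left. Merged: [1, 6, 11]
Compare 13 vs 12: take 12 from right. Merged: [1, 6, 11, 12]
Compare 13 vs 12: take 12 from right. Merged: [1, 6, 11, 12, 12]
Append remaining from left: [13]. Merged: [1, 6, 11, 12, 12, 13]

Final merged array: [1, 6, 11, 12, 12, 13]
Total comparisons: 5

The merged array is [1, 6, 11, 12, 12, 13], requiring 5 comparisons. The merge step runs in O(n) time where n is the total number of elements.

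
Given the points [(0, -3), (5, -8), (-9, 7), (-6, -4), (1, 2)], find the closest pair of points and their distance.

Computing all pairwise distances among 5 points:

d((0, -3), (5, -8)) = 7.0711
d((0, -3), (-9, 7)) = 13.4536
d((0, -3), (-6, -4)) = 6.0828
d((0, -3), (1, 2)) = 5.099 <-- minimum
d((5, -8), (-9, 7)) = 20.5183
d((5, -8), (-6, -4)) = 11.7047
d((5, -8), (1, 2)) = 10.7703
d((-9, 7), (-6, -4)) = 11.4018
d((-9, 7), (1, 2)) = 11.1803
d((-6, -4), (1, 2)) = 9.2195

Closest pair: (0, -3) and (1, 2) with distance 5.099

The closest pair is (0, -3) and (1, 2) with Euclidean distance 5.099. For 5 points, brute-force pairwise comparison is shown above. For large n, the divide-and-conquer algorithm (sort by x, recurse on halves, check the dividing strip) achieves O(n log n).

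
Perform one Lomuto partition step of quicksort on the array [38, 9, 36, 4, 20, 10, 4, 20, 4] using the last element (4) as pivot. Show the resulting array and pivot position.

Lomuto partition with pivot = 4:

Initial array: [38, 9, 36, 4, 20, 10, 4, 20, 4]

arr[0]=38 > 4: no swap
arr[1]=9 > 4: no swap
arr[2]=36 > 4: no swap
arr[3]=4 <= 4: swap with position 0, array becomes [4, 9, 36, 38, 20, 10, 4, 20, 4]
arr[4]=20 > 4: no swap
arr[5]=10 > 4: no swap
arr[6]=4 <= 4: swap with position 1, array becomes [4, 4, 36, 38, 20, 10, 9, 20, 4]
arr[7]=20 > 4: no swap

Place pivot at position 2: [4, 4, 4, 38, 20, 10, 9, 20, 36]
Pivot position: 2

After partitioning with pivot 4, the array becomes [4, 4, 4, 38, 20, 10, 9, 20, 36]. The pivot is placed at index 2. All elements to the left of the pivot are <= 4, and all elements to the right are > 4.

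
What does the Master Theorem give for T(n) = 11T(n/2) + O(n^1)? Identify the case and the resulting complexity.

Master Theorem for T(n) = 11T(n/2) + O(n^1):

a = 11, b = 2, c = 1
log_b(a) = log_2(11) = 3.4594

Case 1: c = 1 < log_2(11) = 3.4594
T(n) = O(n^(log_2 11))

For T(n) = 11T(n/2) + O(n^1): log_2(11) = 3.4594. This is Case 1 of the Master Theorem (c < log_b(a), work dominated by leaves), giving O(n^(log_2 11)).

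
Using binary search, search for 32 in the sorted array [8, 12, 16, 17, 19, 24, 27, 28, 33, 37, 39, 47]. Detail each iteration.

Binary search for 32 in [8, 12, 16, 17, 19, 24, 27, 28, 33, 37, 39, 47]:

lo=0, hi=11, mid=5, arr[mid]=24 -> 24 < 32, search right half
lo=6, hi=11, mid=8, arr[mid]=33 -> 33 > 32, search left half
lo=6, hi=7, mid=6, arr[mid]=27 -> 27 < 32, search right half
lo=7, hi=7, mid=7, arr[mid]=28 -> 28 < 32, search right half
lo=8 > hi=7, target 32 not found

Binary search determines that 32 is not in the array after 4 comparisons. The search space was exhausted without finding the target.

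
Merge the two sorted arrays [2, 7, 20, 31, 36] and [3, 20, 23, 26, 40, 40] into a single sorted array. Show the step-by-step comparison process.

Merging process:

Compare 2 vs 3: take 2 from left. Merged: [2]
Compare 7 vs 3: take 3 from right. Merged: [2, 3]
Compare 7 vs 20: take 7 from left. Merged: [2, 3, 7]
Compare 20 vs 20: take 20 from left. Merged: [2, 3, 7, 20]
Compare 31 vs 20: take 20 from right. Merged: [2, 3, 7, 20, 20]
Compare 31 vs 23: take 23 from right. Merged: [2, 3, 7, 20, 20, 23]
Compare 31 vs 26: take 26 from right. Merged: [2, 3, 7, 20, 20, 23, 26]
Compare 31 vs 40: take 31 from left. Merged: [2, 3, 7, 20, 20, 23, 26, 31]
Compare 36 vs 40: take 36 from left. Merged: [2, 3, 7, 20, 20, 23, 26, 31, 36]
Append remaining from right: [40, 40]. Merged: [2, 3, 7, 20, 20, 23, 26, 31, 36, 40, 40]

Final merged array: [2, 3, 7, 20, 20, 23, 26, 31, 36, 40, 40]
Total comparisons: 9

The merged array is [2, 3, 7, 20, 20, 23, 26, 31, 36, 40, 40], requiring 9 comparisons. The merge step runs in O(n) time where n is the total number of elements.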